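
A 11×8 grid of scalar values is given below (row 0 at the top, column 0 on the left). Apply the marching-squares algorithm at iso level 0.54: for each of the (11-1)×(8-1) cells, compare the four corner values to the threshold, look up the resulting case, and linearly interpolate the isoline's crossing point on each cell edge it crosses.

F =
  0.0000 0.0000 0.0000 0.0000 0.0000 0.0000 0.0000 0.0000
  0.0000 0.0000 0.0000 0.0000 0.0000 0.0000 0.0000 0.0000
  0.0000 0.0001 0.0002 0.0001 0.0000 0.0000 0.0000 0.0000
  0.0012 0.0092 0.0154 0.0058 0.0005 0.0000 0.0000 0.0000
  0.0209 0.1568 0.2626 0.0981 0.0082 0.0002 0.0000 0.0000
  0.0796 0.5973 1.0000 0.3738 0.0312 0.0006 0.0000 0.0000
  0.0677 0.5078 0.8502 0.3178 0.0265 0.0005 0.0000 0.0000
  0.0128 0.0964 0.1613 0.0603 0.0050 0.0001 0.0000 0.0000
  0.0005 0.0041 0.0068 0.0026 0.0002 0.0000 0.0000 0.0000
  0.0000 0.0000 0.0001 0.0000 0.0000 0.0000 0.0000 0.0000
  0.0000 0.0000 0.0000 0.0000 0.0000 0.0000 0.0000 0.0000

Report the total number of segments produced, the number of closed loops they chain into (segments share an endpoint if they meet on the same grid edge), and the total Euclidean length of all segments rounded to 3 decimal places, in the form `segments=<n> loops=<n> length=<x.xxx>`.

segments=8 loops=1 length=6.031

cell (4,0): code 0100 → (4.870,1.000)–(5.000,0.889)
cell (4,1): code 1100 → (4.376,2.000)–(4.870,1.000)
cell (4,2): code 1000 → (5.000,2.735)–(4.376,2.000)
cell (5,0): code 0010 → (5.000,0.889)–(5.640,1.000)
cell (5,1): code 0111 → (5.640,1.000)–(6.000,1.094)
cell (5,2): code 1001 → (6.000,2.583)–(5.000,2.735)
cell (6,1): code 0010 → (6.000,1.094)–(6.450,2.000)
cell (6,2): code 0001 → (6.450,2.000)–(6.000,2.583)
total: 8 segments, chained into 1 closed loop(s), length Σ = 6.030880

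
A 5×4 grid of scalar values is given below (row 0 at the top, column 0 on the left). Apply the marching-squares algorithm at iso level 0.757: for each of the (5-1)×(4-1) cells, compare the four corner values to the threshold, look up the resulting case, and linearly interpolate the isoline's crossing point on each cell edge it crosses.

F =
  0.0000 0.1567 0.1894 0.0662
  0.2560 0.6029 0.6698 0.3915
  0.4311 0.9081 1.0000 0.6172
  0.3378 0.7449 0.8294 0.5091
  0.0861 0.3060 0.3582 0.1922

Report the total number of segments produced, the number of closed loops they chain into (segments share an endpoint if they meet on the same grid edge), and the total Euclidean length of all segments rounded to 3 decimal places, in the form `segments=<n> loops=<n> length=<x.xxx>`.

cell (1,0): code 0100 → (1.505,1.000)–(2.000,0.683)
cell (1,1): code 1100 → (1.264,2.000)–(1.505,1.000)
cell (1,2): code 1000 → (2.000,2.635)–(1.264,2.000)
cell (2,0): code 0010 → (2.000,0.683)–(2.926,1.000)
cell (2,1): code 0111 → (2.926,1.000)–(3.000,1.143)
cell (2,2): code 1001 → (3.000,2.226)–(2.000,2.635)
cell (3,1): code 0010 → (3.000,1.143)–(3.154,2.000)
cell (3,2): code 0001 → (3.154,2.000)–(3.000,2.226)
total: 8 segments, chained into 1 closed loop(s), length Σ = 5.952124

segments=8 loops=1 length=5.952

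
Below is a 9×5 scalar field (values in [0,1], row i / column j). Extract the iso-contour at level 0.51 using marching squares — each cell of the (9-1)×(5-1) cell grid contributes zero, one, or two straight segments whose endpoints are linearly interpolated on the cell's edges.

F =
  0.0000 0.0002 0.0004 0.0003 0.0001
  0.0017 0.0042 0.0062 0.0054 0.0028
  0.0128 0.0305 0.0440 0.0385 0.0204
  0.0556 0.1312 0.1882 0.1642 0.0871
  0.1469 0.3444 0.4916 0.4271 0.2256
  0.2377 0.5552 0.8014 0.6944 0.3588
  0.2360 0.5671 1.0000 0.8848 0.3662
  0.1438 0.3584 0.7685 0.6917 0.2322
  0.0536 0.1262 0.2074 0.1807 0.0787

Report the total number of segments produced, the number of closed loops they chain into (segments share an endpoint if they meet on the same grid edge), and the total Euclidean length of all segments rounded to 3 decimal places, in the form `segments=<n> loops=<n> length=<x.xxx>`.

segments=12 loops=1 length=9.930

cell (4,0): code 0100 → (4.786,1.000)–(5.000,0.858)
cell (4,1): code 1100 → (4.059,2.000)–(4.786,1.000)
cell (4,2): code 1100 → (4.310,3.000)–(4.059,2.000)
cell (4,3): code 1000 → (5.000,3.549)–(4.310,3.000)
cell (5,0): code 0110 → (5.000,0.858)–(6.000,0.828)
cell (5,3): code 1001 → (6.000,3.723)–(5.000,3.549)
cell (6,0): code 0010 → (6.000,0.828)–(6.274,1.000)
cell (6,1): code 0111 → (6.274,1.000)–(7.000,1.370)
cell (6,3): code 1001 → (7.000,3.395)–(6.000,3.723)
cell (7,1): code 0010 → (7.000,1.370)–(7.461,2.000)
cell (7,2): code 0011 → (7.461,2.000)–(7.356,3.000)
cell (7,3): code 0001 → (7.356,3.000)–(7.000,3.395)
total: 12 segments, chained into 1 closed loop(s), length Σ = 9.930196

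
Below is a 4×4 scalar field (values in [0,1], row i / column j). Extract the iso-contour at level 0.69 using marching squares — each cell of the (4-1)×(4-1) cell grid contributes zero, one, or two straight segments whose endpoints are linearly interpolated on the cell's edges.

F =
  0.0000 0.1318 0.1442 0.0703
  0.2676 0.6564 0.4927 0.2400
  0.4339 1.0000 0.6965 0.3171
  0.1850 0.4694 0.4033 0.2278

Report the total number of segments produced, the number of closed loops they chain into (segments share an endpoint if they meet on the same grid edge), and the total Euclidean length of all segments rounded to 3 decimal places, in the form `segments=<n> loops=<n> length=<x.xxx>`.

segments=6 loops=1 length=4.393

cell (1,0): code 0100 → (1.098,1.000)–(2.000,0.452)
cell (1,1): code 1100 → (1.968,2.000)–(1.098,1.000)
cell (1,2): code 1000 → (2.000,2.017)–(1.968,2.000)
cell (2,0): code 0010 → (2.000,0.452)–(2.584,1.000)
cell (2,1): code 0011 → (2.584,1.000)–(2.022,2.000)
cell (2,2): code 0001 → (2.022,2.000)–(2.000,2.017)
total: 6 segments, chained into 1 closed loop(s), length Σ = 4.393204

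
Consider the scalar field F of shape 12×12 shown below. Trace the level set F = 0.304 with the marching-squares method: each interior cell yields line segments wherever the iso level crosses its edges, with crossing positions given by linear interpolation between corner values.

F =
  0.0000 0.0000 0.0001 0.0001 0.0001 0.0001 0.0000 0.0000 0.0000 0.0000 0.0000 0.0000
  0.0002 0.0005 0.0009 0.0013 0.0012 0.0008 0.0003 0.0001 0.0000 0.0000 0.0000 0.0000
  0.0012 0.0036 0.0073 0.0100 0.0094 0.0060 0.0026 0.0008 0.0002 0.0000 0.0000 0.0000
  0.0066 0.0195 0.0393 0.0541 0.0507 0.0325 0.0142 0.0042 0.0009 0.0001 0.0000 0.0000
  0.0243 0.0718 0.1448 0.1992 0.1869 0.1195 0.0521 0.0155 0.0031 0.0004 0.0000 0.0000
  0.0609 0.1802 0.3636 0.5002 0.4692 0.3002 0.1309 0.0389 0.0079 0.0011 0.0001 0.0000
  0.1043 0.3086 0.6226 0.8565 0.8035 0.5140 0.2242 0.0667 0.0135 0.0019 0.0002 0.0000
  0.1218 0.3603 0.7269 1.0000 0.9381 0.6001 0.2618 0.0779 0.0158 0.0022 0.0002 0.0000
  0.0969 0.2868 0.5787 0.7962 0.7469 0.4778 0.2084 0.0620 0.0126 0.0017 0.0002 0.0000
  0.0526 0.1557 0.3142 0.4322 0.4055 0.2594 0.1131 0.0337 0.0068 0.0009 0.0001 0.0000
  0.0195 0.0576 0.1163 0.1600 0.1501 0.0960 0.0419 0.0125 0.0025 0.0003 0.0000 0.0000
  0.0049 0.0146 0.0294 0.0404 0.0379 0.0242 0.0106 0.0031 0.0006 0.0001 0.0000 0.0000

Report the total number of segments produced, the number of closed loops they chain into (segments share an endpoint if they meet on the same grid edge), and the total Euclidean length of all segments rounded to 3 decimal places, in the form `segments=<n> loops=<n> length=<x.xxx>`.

segments=20 loops=1 length=15.898

cell (4,1): code 0100 → (4.728,2.000)–(5.000,1.675)
cell (4,2): code 1100 → (4.348,3.000)–(4.728,2.000)
cell (4,3): code 1100 → (4.415,4.000)–(4.348,3.000)
cell (4,4): code 1000 → (5.000,4.978)–(4.415,4.000)
cell (5,0): code 0100 → (5.964,1.000)–(6.000,0.977)
cell (5,1): code 1110 → (5.000,1.675)–(5.964,1.000)
cell (5,4): code 1101 → (5.018,5.000)–(5.000,4.978)
cell (5,5): code 1000 → (6.000,5.725)–(5.018,5.000)
cell (6,0): code 0110 → (6.000,0.977)–(7.000,0.764)
cell (6,5): code 1001 → (7.000,5.875)–(6.000,5.725)
cell (7,0): code 0010 → (7.000,0.764)–(7.766,1.000)
cell (7,1): code 0111 → (7.766,1.000)–(8.000,1.059)
cell (7,5): code 1001 → (8.000,5.645)–(7.000,5.875)
cell (8,1): code 0110 → (8.000,1.059)–(9.000,1.936)
cell (8,4): code 1011 → (9.000,4.695)–(8.796,5.000)
cell (8,5): code 0001 → (8.796,5.000)–(8.000,5.645)
cell (9,1): code 0010 → (9.000,1.936)–(9.052,2.000)
cell (9,2): code 0011 → (9.052,2.000)–(9.471,3.000)
cell (9,3): code 0011 → (9.471,3.000)–(9.397,4.000)
cell (9,4): code 0001 → (9.397,4.000)–(9.000,4.695)
total: 20 segments, chained into 1 closed loop(s), length Σ = 15.898030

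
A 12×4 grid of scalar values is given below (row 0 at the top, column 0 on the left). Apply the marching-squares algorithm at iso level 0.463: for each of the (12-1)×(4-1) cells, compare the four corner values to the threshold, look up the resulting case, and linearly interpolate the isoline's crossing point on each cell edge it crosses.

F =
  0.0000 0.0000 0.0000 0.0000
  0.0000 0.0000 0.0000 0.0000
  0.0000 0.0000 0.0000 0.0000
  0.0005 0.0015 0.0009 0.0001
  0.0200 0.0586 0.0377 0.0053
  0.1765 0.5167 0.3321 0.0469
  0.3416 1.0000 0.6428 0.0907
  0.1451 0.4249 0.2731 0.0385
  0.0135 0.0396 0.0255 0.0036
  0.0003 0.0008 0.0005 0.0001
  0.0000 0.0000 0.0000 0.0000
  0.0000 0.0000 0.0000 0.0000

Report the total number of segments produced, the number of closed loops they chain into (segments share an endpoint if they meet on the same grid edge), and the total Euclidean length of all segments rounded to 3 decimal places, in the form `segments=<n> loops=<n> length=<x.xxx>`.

cell (4,0): code 0100 → (4.883,1.000)–(5.000,0.842)
cell (4,1): code 1000 → (5.000,1.291)–(4.883,1.000)
cell (5,0): code 0110 → (5.000,0.842)–(6.000,0.184)
cell (5,1): code 1101 → (5.421,2.000)–(5.000,1.291)
cell (5,2): code 1000 → (6.000,2.326)–(5.421,2.000)
cell (6,0): code 0010 → (6.000,0.184)–(6.934,1.000)
cell (6,1): code 0011 → (6.934,1.000)–(6.486,2.000)
cell (6,2): code 0001 → (6.486,2.000)–(6.000,2.326)
total: 8 segments, chained into 1 closed loop(s), length Σ = 6.116671

segments=8 loops=1 length=6.117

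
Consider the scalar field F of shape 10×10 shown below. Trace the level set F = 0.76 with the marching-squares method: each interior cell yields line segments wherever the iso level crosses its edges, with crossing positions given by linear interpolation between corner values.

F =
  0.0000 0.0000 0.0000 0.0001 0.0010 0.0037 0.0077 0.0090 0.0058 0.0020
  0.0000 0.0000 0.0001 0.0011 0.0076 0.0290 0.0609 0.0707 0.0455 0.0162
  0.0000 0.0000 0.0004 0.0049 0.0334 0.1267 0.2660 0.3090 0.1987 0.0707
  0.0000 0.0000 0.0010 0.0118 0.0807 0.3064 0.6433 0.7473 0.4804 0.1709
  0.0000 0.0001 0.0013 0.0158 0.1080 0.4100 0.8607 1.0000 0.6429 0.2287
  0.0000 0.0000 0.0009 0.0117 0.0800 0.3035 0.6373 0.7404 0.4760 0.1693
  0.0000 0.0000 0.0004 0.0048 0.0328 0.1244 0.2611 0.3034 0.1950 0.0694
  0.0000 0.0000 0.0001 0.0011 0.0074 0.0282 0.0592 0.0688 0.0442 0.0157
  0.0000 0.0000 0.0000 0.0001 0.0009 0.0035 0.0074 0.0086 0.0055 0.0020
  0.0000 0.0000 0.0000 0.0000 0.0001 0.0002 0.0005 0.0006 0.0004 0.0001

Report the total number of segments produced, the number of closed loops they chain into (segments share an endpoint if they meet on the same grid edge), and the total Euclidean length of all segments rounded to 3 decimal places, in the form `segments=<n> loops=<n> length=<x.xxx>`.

cell (3,5): code 0100 → (3.537,6.000)–(4.000,5.777)
cell (3,6): code 1100 → (3.050,7.000)–(3.537,6.000)
cell (3,7): code 1000 → (4.000,7.672)–(3.050,7.000)
cell (4,5): code 0010 → (4.000,5.777)–(4.451,6.000)
cell (4,6): code 0011 → (4.451,6.000)–(4.924,7.000)
cell (4,7): code 0001 → (4.924,7.000)–(4.000,7.672)
total: 6 segments, chained into 1 closed loop(s), length Σ = 5.542451

segments=6 loops=1 length=5.542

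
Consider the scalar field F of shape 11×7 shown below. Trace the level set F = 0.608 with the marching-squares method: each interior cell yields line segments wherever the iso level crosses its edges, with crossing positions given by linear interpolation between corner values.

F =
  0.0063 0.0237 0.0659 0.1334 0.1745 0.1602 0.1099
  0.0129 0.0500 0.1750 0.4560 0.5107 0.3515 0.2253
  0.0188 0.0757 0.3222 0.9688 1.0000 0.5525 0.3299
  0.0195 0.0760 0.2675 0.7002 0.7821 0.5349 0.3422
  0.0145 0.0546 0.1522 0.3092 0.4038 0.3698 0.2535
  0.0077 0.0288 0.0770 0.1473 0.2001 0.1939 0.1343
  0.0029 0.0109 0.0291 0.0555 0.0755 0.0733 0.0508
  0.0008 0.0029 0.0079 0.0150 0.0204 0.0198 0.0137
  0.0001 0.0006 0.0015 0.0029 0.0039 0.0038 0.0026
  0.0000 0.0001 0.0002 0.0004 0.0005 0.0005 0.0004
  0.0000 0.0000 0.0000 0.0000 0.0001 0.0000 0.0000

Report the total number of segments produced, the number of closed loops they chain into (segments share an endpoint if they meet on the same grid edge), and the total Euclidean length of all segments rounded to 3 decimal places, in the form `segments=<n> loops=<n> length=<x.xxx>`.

cell (1,2): code 0100 → (1.296,3.000)–(2.000,2.442)
cell (1,3): code 1100 → (1.199,4.000)–(1.296,3.000)
cell (1,4): code 1000 → (2.000,4.876)–(1.199,4.000)
cell (2,2): code 0110 → (2.000,2.442)–(3.000,2.787)
cell (2,4): code 1001 → (3.000,4.704)–(2.000,4.876)
cell (3,2): code 0010 → (3.000,2.787)–(3.236,3.000)
cell (3,3): code 0011 → (3.236,3.000)–(3.460,4.000)
cell (3,4): code 0001 → (3.460,4.000)–(3.000,4.704)
total: 8 segments, chained into 1 closed loop(s), length Σ = 7.346280

segments=8 loops=1 length=7.346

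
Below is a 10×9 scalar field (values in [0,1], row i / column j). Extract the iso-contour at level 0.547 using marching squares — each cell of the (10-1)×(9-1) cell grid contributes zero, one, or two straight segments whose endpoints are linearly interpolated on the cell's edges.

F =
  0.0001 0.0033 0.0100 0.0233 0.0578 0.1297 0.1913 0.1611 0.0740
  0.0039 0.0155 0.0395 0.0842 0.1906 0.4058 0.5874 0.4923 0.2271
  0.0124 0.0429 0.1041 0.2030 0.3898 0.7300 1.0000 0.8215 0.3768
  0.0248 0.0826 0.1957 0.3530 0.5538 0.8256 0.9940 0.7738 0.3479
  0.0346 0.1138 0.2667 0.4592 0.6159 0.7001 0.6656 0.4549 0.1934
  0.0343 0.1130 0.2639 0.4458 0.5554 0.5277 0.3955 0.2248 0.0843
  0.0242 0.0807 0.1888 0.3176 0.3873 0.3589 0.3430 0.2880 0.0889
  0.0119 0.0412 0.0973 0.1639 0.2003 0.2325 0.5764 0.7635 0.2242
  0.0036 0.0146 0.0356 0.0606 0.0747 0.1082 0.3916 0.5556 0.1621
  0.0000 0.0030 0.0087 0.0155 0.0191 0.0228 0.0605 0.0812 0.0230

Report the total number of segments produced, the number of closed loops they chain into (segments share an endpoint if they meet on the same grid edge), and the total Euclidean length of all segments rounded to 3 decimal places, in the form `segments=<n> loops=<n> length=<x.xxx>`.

segments=26 loops=2 length=16.993

cell (0,5): code 0100 → (0.898,6.000)–(1.000,5.778)
cell (0,6): code 1000 → (1.000,6.425)–(0.898,6.000)
cell (1,4): code 0100 → (1.436,5.000)–(2.000,4.462)
cell (1,5): code 1110 → (1.000,5.778)–(1.436,5.000)
cell (1,6): code 1101 → (1.166,7.000)–(1.000,6.425)
cell (1,7): code 1000 → (2.000,7.617)–(1.166,7.000)
cell (2,3): code 0100 → (2.959,4.000)–(3.000,3.966)
cell (2,4): code 1110 → (2.000,4.462)–(2.959,4.000)
cell (2,7): code 1001 → (3.000,7.533)–(2.000,7.617)
cell (3,3): code 0110 → (3.000,3.966)–(4.000,3.560)
cell (3,6): code 1011 → (4.000,6.563)–(3.711,7.000)
cell (3,7): code 0001 → (3.711,7.000)–(3.000,7.533)
cell (4,3): code 0110 → (4.000,3.560)–(5.000,3.923)
cell (4,4): code 1011 → (5.000,4.303)–(4.888,5.000)
cell (4,5): code 0011 → (4.888,5.000)–(4.439,6.000)
cell (4,6): code 0001 → (4.439,6.000)–(4.000,6.563)
cell (5,3): code 0010 → (5.000,3.923)–(5.050,4.000)
cell (5,4): code 0001 → (5.050,4.000)–(5.000,4.303)
cell (6,5): code 0100 → (6.874,6.000)–(7.000,5.915)
cell (6,6): code 1100 → (6.545,7.000)–(6.874,6.000)
cell (6,7): code 1000 → (7.000,7.401)–(6.545,7.000)
cell (7,5): code 0010 → (7.000,5.915)–(7.159,6.000)
cell (7,6): code 0111 → (7.159,6.000)–(8.000,6.948)
cell (7,7): code 1001 → (8.000,7.022)–(7.000,7.401)
cell (8,6): code 0010 → (8.000,6.948)–(8.018,7.000)
cell (8,7): code 0001 → (8.018,7.000)–(8.000,7.022)
total: 26 segments, chained into 2 closed loop(s), length Σ = 16.993036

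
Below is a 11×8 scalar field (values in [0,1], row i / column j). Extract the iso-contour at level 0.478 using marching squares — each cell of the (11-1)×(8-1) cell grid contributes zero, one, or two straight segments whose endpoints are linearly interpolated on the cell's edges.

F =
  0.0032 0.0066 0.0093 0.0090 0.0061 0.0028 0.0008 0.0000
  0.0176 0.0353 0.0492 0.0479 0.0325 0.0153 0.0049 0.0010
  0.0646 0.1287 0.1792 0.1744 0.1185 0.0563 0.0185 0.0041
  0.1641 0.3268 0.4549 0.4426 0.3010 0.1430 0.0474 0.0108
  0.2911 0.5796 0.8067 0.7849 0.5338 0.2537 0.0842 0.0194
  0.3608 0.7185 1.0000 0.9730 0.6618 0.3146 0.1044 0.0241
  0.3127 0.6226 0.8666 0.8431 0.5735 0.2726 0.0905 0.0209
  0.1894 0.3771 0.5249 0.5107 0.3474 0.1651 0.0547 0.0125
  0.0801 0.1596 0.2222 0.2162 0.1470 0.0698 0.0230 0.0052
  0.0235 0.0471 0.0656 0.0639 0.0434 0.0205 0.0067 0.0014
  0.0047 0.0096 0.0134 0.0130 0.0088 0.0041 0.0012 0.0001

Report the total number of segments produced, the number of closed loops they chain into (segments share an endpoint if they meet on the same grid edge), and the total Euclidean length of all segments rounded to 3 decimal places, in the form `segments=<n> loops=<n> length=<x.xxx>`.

cell (3,0): code 0100 → (3.598,1.000)–(4.000,0.648)
cell (3,1): code 1100 → (3.066,2.000)–(3.598,1.000)
cell (3,2): code 1100 → (3.103,3.000)–(3.066,2.000)
cell (3,3): code 1100 → (3.760,4.000)–(3.103,3.000)
cell (3,4): code 1000 → (4.000,4.199)–(3.760,4.000)
cell (4,0): code 0110 → (4.000,0.648)–(5.000,0.328)
cell (4,4): code 1001 → (5.000,4.529)–(4.000,4.199)
cell (5,0): code 0110 → (5.000,0.328)–(6.000,0.533)
cell (5,4): code 1001 → (6.000,4.317)–(5.000,4.529)
cell (6,0): code 0010 → (6.000,0.533)–(6.589,1.000)
cell (6,1): code 0111 → (6.589,1.000)–(7.000,1.683)
cell (6,3): code 1011 → (7.000,3.200)–(6.422,4.000)
cell (6,4): code 0001 → (6.422,4.000)–(6.000,4.317)
cell (7,1): code 0010 → (7.000,1.683)–(7.155,2.000)
cell (7,2): code 0011 → (7.155,2.000)–(7.111,3.000)
cell (7,3): code 0001 → (7.111,3.000)–(7.000,3.200)
total: 16 segments, chained into 1 closed loop(s), length Σ = 12.968592

segments=16 loops=1 length=12.969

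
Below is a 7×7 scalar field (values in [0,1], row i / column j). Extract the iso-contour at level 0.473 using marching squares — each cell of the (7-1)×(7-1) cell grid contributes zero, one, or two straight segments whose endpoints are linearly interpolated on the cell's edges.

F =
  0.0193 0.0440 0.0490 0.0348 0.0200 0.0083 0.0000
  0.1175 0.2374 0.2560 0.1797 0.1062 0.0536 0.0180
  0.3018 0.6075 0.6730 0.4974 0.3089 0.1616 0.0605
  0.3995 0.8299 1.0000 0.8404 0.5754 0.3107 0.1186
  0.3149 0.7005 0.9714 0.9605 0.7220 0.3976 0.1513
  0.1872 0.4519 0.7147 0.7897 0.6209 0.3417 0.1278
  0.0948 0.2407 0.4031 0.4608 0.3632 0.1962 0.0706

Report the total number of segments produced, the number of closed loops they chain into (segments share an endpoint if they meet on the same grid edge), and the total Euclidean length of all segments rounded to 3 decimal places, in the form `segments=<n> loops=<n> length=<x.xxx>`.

cell (1,0): code 0100 → (1.637,1.000)–(2.000,0.560)
cell (1,1): code 1100 → (1.520,2.000)–(1.637,1.000)
cell (1,2): code 1100 → (1.923,3.000)–(1.520,2.000)
cell (1,3): code 1000 → (2.000,3.129)–(1.923,3.000)
cell (2,0): code 0110 → (2.000,0.560)–(3.000,0.171)
cell (2,3): code 1101 → (2.616,4.000)–(2.000,3.129)
cell (2,4): code 1000 → (3.000,4.387)–(2.616,4.000)
cell (3,0): code 0110 → (3.000,0.171)–(4.000,0.410)
cell (3,4): code 1001 → (4.000,4.768)–(3.000,4.387)
cell (4,0): code 0010 → (4.000,0.410)–(4.915,1.000)
cell (4,1): code 0111 → (4.915,1.000)–(5.000,1.080)
cell (4,4): code 1001 → (5.000,4.530)–(4.000,4.768)
cell (5,1): code 0010 → (5.000,1.080)–(5.776,2.000)
cell (5,2): code 0011 → (5.776,2.000)–(5.963,3.000)
cell (5,3): code 0011 → (5.963,3.000)–(5.574,4.000)
cell (5,4): code 0001 → (5.574,4.000)–(5.000,4.530)
total: 16 segments, chained into 1 closed loop(s), length Σ = 13.896956

segments=16 loops=1 length=13.897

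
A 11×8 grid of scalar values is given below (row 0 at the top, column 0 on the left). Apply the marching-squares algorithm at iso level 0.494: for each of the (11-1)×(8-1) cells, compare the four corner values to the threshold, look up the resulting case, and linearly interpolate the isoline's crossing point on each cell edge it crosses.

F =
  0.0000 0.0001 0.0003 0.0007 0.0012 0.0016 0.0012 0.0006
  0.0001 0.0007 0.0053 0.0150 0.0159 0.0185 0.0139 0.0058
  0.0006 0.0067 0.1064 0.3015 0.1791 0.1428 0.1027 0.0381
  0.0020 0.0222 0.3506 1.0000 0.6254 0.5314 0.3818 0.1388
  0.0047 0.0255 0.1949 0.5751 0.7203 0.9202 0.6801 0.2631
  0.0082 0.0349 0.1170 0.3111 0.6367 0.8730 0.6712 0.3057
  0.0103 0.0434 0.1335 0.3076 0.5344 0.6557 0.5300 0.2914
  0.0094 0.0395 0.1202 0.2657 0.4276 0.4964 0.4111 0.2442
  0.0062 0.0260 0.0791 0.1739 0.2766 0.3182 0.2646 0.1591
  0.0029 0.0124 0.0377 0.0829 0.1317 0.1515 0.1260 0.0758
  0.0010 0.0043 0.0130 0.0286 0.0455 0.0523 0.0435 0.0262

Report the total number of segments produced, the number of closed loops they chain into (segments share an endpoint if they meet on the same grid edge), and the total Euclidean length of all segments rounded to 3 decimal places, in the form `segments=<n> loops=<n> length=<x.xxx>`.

segments=18 loops=1 length=13.718

cell (2,2): code 0100 → (2.276,3.000)–(3.000,2.221)
cell (2,3): code 1100 → (2.706,4.000)–(2.276,3.000)
cell (2,4): code 1100 → (2.904,5.000)–(2.706,4.000)
cell (2,5): code 1000 → (3.000,5.250)–(2.904,5.000)
cell (3,2): code 0110 → (3.000,2.221)–(4.000,2.787)
cell (3,5): code 1101 → (3.376,6.000)–(3.000,5.250)
cell (3,6): code 1000 → (4.000,6.446)–(3.376,6.000)
cell (4,2): code 0010 → (4.000,2.787)–(4.307,3.000)
cell (4,3): code 0111 → (4.307,3.000)–(5.000,3.562)
cell (4,6): code 1001 → (5.000,6.485)–(4.000,6.446)
cell (5,3): code 0110 → (5.000,3.562)–(6.000,3.822)
cell (5,6): code 1001 → (6.000,6.151)–(5.000,6.485)
cell (6,3): code 0010 → (6.000,3.822)–(6.378,4.000)
cell (6,4): code 0111 → (6.378,4.000)–(7.000,4.965)
cell (6,5): code 1011 → (7.000,5.028)–(6.303,6.000)
cell (6,6): code 0001 → (6.303,6.000)–(6.000,6.151)
cell (7,4): code 0010 → (7.000,4.965)–(7.013,5.000)
cell (7,5): code 0001 → (7.013,5.000)–(7.000,5.028)
total: 18 segments, chained into 1 closed loop(s), length Σ = 13.718203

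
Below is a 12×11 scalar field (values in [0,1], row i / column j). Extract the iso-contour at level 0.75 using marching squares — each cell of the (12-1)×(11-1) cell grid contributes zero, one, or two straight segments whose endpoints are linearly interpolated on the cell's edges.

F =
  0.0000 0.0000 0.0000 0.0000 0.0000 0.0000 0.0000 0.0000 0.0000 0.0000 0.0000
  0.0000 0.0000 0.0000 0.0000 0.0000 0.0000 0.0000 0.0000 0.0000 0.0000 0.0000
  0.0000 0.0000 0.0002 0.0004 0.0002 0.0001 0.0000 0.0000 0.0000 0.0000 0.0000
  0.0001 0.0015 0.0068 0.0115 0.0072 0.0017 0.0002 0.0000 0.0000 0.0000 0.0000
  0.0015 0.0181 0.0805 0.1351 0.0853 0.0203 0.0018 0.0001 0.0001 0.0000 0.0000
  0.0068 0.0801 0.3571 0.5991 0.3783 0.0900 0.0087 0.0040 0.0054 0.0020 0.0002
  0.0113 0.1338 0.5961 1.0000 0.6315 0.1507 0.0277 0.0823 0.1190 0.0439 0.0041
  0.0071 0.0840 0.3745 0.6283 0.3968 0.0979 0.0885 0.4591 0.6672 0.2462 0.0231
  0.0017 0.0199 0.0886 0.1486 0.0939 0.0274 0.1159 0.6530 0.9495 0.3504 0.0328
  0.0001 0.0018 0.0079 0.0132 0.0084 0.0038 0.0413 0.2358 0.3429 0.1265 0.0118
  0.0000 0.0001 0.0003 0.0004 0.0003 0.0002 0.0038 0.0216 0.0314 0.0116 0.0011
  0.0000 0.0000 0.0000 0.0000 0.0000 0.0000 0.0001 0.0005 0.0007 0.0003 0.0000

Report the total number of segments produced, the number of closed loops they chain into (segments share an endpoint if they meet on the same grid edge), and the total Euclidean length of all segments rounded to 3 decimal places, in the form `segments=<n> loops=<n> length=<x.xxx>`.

segments=8 loops=2 length=6.643

cell (5,2): code 0100 → (5.376,3.000)–(6.000,2.381)
cell (5,3): code 1000 → (6.000,3.678)–(5.376,3.000)
cell (6,2): code 0010 → (6.000,2.381)–(6.673,3.000)
cell (6,3): code 0001 → (6.673,3.000)–(6.000,3.678)
cell (7,7): code 0100 → (7.293,8.000)–(8.000,7.327)
cell (7,8): code 1000 → (8.000,8.333)–(7.293,8.000)
cell (8,7): code 0010 → (8.000,7.327)–(8.329,8.000)
cell (8,8): code 0001 → (8.329,8.000)–(8.000,8.333)
total: 8 segments, chained into 2 closed loop(s), length Σ = 6.643441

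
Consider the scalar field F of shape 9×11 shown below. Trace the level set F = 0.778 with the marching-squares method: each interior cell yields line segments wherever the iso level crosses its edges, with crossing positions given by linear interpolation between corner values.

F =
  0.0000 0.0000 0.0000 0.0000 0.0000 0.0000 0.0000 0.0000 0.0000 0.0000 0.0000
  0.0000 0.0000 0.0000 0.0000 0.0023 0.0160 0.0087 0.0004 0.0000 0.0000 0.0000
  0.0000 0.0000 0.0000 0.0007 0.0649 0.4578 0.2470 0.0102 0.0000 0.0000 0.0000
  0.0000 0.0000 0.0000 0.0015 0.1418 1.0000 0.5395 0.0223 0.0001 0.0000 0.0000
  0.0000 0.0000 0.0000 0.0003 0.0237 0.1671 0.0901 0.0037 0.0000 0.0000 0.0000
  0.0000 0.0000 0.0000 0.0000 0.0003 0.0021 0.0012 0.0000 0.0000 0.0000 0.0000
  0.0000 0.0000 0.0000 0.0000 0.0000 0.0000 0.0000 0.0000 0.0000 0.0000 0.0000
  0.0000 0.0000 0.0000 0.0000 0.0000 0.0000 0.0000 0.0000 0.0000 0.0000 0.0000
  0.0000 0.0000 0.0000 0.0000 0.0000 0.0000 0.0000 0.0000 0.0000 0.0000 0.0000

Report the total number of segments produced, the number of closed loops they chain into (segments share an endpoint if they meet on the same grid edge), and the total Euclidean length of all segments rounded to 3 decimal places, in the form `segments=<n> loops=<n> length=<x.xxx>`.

segments=4 loops=1 length=2.039

cell (2,4): code 0100 → (2.591,5.000)–(3.000,4.741)
cell (2,5): code 1000 → (3.000,5.482)–(2.591,5.000)
cell (3,4): code 0010 → (3.000,4.741)–(3.267,5.000)
cell (3,5): code 0001 → (3.267,5.000)–(3.000,5.482)
total: 4 segments, chained into 1 closed loop(s), length Σ = 2.039097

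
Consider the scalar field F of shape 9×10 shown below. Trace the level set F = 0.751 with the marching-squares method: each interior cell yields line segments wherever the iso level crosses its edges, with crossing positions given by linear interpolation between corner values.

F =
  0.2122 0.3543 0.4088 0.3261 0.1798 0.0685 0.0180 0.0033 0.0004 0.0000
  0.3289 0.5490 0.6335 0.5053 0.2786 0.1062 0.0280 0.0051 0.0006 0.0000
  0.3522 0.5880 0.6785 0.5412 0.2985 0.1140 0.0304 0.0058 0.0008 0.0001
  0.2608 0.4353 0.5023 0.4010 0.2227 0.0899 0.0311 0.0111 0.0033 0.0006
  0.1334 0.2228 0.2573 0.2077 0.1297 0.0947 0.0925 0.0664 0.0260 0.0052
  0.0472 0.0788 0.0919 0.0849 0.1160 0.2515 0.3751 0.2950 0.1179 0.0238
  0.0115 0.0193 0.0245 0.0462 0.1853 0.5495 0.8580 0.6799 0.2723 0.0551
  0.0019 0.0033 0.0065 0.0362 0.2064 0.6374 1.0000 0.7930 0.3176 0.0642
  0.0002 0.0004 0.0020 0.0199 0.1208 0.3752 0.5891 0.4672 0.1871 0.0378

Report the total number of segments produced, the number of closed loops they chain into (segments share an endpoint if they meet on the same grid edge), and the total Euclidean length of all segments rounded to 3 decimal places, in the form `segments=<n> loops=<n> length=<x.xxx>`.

segments=8 loops=1 length=5.415

cell (5,5): code 0100 → (5.778,6.000)–(6.000,5.653)
cell (5,6): code 1000 → (6.000,6.601)–(5.778,6.000)
cell (6,5): code 0110 → (6.000,5.653)–(7.000,5.313)
cell (6,6): code 1101 → (6.629,7.000)–(6.000,6.601)
cell (6,7): code 1000 → (7.000,7.088)–(6.629,7.000)
cell (7,5): code 0010 → (7.000,5.313)–(7.606,6.000)
cell (7,6): code 0011 → (7.606,6.000)–(7.129,7.000)
cell (7,7): code 0001 → (7.129,7.000)–(7.000,7.088)
total: 8 segments, chained into 1 closed loop(s), length Σ = 5.414613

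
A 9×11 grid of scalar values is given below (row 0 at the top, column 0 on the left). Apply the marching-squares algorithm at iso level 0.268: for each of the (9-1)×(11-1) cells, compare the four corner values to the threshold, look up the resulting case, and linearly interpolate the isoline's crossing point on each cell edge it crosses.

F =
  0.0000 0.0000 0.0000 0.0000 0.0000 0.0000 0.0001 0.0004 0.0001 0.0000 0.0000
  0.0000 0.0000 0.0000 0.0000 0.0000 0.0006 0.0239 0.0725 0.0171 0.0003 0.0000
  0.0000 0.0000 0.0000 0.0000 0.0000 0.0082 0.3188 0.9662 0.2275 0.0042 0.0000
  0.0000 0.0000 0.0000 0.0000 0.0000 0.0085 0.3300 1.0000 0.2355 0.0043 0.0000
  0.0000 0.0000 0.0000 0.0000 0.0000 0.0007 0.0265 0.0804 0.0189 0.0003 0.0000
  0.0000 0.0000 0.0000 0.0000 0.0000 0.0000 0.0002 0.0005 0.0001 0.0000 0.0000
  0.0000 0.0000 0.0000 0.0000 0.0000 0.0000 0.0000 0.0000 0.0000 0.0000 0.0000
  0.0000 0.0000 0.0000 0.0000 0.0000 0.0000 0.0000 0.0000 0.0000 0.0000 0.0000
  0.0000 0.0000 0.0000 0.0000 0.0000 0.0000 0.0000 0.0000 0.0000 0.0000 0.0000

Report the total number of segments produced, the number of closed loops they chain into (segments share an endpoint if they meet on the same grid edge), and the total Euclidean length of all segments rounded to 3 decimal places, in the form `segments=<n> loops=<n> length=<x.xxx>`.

cell (1,5): code 0100 → (1.828,6.000)–(2.000,5.836)
cell (1,6): code 1100 → (1.219,7.000)–(1.828,6.000)
cell (1,7): code 1000 → (2.000,7.945)–(1.219,7.000)
cell (2,5): code 0110 → (2.000,5.836)–(3.000,5.807)
cell (2,7): code 1001 → (3.000,7.957)–(2.000,7.945)
cell (3,5): code 0010 → (3.000,5.807)–(3.204,6.000)
cell (3,6): code 0011 → (3.204,6.000)–(3.796,7.000)
cell (3,7): code 0001 → (3.796,7.000)–(3.000,7.957)
total: 8 segments, chained into 1 closed loop(s), length Σ = 7.323164

segments=8 loops=1 length=7.323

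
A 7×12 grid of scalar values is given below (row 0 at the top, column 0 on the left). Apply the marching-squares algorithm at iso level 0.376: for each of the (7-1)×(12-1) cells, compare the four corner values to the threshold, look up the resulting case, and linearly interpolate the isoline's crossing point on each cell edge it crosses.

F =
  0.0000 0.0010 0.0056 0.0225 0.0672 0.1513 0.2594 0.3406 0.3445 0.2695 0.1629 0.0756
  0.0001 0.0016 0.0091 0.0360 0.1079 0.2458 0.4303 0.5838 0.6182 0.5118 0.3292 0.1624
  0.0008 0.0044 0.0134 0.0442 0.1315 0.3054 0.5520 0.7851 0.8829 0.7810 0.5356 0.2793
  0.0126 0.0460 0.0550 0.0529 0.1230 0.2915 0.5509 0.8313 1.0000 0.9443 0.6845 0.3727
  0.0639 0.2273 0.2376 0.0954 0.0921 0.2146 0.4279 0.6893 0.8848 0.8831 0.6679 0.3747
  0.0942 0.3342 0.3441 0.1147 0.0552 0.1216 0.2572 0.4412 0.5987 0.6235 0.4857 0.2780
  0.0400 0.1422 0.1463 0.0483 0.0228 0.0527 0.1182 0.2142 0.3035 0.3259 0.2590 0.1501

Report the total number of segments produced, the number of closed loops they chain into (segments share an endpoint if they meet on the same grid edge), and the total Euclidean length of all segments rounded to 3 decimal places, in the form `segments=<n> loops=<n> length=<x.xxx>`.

segments=20 loops=1 length=17.906

cell (0,5): code 0100 → (0.682,6.000)–(1.000,5.706)
cell (0,6): code 1100 → (0.146,7.000)–(0.682,6.000)
cell (0,7): code 1100 → (0.115,8.000)–(0.146,7.000)
cell (0,8): code 1100 → (0.440,9.000)–(0.115,8.000)
cell (0,9): code 1000 → (1.000,9.744)–(0.440,9.000)
cell (1,5): code 0110 → (1.000,5.706)–(2.000,5.286)
cell (1,9): code 1101 → (1.227,10.000)–(1.000,9.744)
cell (1,10): code 1000 → (2.000,10.623)–(1.227,10.000)
cell (2,5): code 0110 → (2.000,5.286)–(3.000,5.326)
cell (2,10): code 1001 → (3.000,10.989)–(2.000,10.623)
cell (3,5): code 0110 → (3.000,5.326)–(4.000,5.757)
cell (3,10): code 1001 → (4.000,10.996)–(3.000,10.989)
cell (4,5): code 0010 → (4.000,5.757)–(4.304,6.000)
cell (4,6): code 0111 → (4.304,6.000)–(5.000,6.646)
cell (4,10): code 1001 → (5.000,10.528)–(4.000,10.996)
cell (5,6): code 0010 → (5.000,6.646)–(5.287,7.000)
cell (5,7): code 0011 → (5.287,7.000)–(5.754,8.000)
cell (5,8): code 0011 → (5.754,8.000)–(5.832,9.000)
cell (5,9): code 0011 → (5.832,9.000)–(5.484,10.000)
cell (5,10): code 0001 → (5.484,10.000)–(5.000,10.528)
total: 20 segments, chained into 1 closed loop(s), length Σ = 17.905773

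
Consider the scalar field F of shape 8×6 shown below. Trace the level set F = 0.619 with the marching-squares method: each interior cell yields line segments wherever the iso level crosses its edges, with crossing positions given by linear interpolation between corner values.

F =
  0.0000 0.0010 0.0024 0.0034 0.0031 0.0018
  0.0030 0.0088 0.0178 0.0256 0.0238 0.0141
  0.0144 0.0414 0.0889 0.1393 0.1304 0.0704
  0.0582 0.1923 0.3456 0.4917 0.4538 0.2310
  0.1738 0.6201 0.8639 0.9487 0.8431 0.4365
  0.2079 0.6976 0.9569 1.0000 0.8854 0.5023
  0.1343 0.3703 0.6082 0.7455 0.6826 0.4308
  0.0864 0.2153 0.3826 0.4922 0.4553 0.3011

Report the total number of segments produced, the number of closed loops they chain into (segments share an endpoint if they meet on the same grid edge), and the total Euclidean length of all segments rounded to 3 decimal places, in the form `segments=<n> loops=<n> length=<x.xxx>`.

cell (3,0): code 0100 → (3.997,1.000)–(4.000,0.998)
cell (3,1): code 1100 → (3.527,2.000)–(3.997,1.000)
cell (3,2): code 1100 → (3.279,3.000)–(3.527,2.000)
cell (3,3): code 1100 → (3.424,4.000)–(3.279,3.000)
cell (3,4): code 1000 → (4.000,4.551)–(3.424,4.000)
cell (4,0): code 0110 → (4.000,0.998)–(5.000,0.839)
cell (4,4): code 1001 → (5.000,4.695)–(4.000,4.551)
cell (5,0): code 0010 → (5.000,0.839)–(5.240,1.000)
cell (5,1): code 0011 → (5.240,1.000)–(5.969,2.000)
cell (5,2): code 0111 → (5.969,2.000)–(6.000,2.079)
cell (5,4): code 1001 → (6.000,4.253)–(5.000,4.695)
cell (6,2): code 0010 → (6.000,2.079)–(6.499,3.000)
cell (6,3): code 0011 → (6.499,3.000)–(6.280,4.000)
cell (6,4): code 0001 → (6.280,4.000)–(6.000,4.253)
total: 14 segments, chained into 1 closed loop(s), length Σ = 11.122528

segments=14 loops=1 length=11.123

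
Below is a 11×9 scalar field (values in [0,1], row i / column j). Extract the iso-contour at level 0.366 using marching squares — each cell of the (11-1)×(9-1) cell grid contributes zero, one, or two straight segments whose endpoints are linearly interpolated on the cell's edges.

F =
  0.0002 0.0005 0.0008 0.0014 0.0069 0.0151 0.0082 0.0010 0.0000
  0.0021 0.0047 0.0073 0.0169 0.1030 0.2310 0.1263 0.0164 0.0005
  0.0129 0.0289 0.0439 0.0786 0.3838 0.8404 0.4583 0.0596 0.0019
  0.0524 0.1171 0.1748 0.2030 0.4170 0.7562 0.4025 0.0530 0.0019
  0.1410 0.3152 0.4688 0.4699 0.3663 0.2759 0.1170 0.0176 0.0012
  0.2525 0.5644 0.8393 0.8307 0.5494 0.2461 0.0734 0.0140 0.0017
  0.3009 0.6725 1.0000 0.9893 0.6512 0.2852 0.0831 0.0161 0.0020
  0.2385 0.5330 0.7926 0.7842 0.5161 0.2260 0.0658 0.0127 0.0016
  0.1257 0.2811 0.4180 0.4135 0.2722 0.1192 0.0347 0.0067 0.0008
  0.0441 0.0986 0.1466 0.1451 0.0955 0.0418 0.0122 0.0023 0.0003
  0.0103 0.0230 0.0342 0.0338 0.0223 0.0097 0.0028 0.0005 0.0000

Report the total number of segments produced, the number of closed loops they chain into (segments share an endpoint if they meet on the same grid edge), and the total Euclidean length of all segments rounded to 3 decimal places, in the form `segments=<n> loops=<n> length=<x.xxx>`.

segments=26 loops=1 length=21.571

cell (1,3): code 0100 → (1.937,4.000)–(2.000,3.942)
cell (1,4): code 1100 → (1.222,5.000)–(1.937,4.000)
cell (1,5): code 1100 → (1.722,6.000)–(1.222,5.000)
cell (1,6): code 1000 → (2.000,6.232)–(1.722,6.000)
cell (2,3): code 0110 → (2.000,3.942)–(3.000,3.762)
cell (2,6): code 1001 → (3.000,6.104)–(2.000,6.232)
cell (3,1): code 0100 → (3.650,2.000)–(4.000,1.331)
cell (3,2): code 1100 → (3.611,3.000)–(3.650,2.000)
cell (3,3): code 1110 → (3.000,3.762)–(3.611,3.000)
cell (3,4): code 1011 → (4.000,4.003)–(3.812,5.000)
cell (3,5): code 0011 → (3.812,5.000)–(3.128,6.000)
cell (3,6): code 0001 → (3.128,6.000)–(3.000,6.104)
cell (4,0): code 0100 → (4.204,1.000)–(5.000,0.364)
cell (4,1): code 1110 → (4.000,1.331)–(4.204,1.000)
cell (4,4): code 1001 → (5.000,4.605)–(4.000,4.003)
cell (5,0): code 0110 → (5.000,0.364)–(6.000,0.175)
cell (5,4): code 1001 → (6.000,4.779)–(5.000,4.605)
cell (6,0): code 0110 → (6.000,0.175)–(7.000,0.433)
cell (6,4): code 1001 → (7.000,4.517)–(6.000,4.779)
cell (7,0): code 0010 → (7.000,0.433)–(7.663,1.000)
cell (7,1): code 0111 → (7.663,1.000)–(8.000,1.620)
cell (7,3): code 1011 → (8.000,3.336)–(7.615,4.000)
cell (7,4): code 0001 → (7.615,4.000)–(7.000,4.517)
cell (8,1): code 0010 → (8.000,1.620)–(8.192,2.000)
cell (8,2): code 0011 → (8.192,2.000)–(8.177,3.000)
cell (8,3): code 0001 → (8.177,3.000)–(8.000,3.336)
total: 26 segments, chained into 1 closed loop(s), length Σ = 21.571432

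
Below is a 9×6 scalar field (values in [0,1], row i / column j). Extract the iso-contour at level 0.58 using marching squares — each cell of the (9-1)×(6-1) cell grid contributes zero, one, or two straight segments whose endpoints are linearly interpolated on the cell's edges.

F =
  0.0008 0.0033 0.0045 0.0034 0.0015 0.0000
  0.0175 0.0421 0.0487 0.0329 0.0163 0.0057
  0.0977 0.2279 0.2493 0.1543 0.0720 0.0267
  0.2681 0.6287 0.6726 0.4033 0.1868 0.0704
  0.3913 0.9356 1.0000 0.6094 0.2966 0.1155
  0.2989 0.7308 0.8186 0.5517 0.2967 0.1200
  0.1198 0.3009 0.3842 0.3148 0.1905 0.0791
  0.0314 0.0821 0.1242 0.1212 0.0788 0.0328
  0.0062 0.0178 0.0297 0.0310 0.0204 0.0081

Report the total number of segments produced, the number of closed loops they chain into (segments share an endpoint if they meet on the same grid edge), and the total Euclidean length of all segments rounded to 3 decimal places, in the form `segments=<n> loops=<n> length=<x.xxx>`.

segments=12 loops=1 length=8.600

cell (2,0): code 0100 → (2.878,1.000)–(3.000,0.865)
cell (2,1): code 1100 → (2.781,2.000)–(2.878,1.000)
cell (2,2): code 1000 → (3.000,2.344)–(2.781,2.000)
cell (3,0): code 0110 → (3.000,0.865)–(4.000,0.347)
cell (3,2): code 1101 → (3.857,3.000)–(3.000,2.344)
cell (3,3): code 1000 → (4.000,3.094)–(3.857,3.000)
cell (4,0): code 0110 → (4.000,0.347)–(5.000,0.651)
cell (4,2): code 1011 → (5.000,2.894)–(4.510,3.000)
cell (4,3): code 0001 → (4.510,3.000)–(4.000,3.094)
cell (5,0): code 0010 → (5.000,0.651)–(5.351,1.000)
cell (5,1): code 0011 → (5.351,1.000)–(5.549,2.000)
cell (5,2): code 0001 → (5.549,2.000)–(5.000,2.894)
total: 12 segments, chained into 1 closed loop(s), length Σ = 8.599518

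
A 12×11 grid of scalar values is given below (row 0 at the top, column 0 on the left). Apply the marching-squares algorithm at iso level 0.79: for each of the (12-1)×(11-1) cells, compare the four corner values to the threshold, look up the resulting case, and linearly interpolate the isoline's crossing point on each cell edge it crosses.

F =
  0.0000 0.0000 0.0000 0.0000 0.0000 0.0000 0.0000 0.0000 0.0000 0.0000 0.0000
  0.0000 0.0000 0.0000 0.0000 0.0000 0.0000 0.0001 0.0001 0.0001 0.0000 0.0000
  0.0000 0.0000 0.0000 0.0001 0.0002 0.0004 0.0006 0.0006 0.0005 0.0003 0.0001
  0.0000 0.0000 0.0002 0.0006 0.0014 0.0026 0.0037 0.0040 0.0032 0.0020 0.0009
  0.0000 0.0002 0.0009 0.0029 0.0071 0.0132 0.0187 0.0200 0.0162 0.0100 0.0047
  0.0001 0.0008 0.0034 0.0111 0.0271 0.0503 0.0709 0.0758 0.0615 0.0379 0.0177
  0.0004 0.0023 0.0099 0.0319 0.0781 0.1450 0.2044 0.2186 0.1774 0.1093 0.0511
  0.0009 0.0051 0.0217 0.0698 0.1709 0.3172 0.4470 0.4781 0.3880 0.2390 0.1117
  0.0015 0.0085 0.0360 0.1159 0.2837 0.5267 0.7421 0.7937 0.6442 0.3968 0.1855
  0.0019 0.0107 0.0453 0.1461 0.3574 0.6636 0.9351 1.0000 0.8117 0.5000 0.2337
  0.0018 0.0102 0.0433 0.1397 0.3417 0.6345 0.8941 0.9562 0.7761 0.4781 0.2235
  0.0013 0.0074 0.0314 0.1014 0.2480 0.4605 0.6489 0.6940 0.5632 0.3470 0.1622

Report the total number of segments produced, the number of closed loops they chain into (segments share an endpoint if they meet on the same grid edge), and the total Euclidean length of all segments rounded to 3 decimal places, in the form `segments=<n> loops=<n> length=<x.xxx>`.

cell (7,6): code 0100 → (7.988,7.000)–(8.000,6.928)
cell (7,7): code 1000 → (8.000,7.025)–(7.988,7.000)
cell (8,5): code 0100 → (8.248,6.000)–(9.000,5.466)
cell (8,6): code 1110 → (8.000,6.928)–(8.248,6.000)
cell (8,7): code 1101 → (8.870,8.000)–(8.000,7.025)
cell (8,8): code 1000 → (9.000,8.070)–(8.870,8.000)
cell (9,5): code 0110 → (9.000,5.466)–(10.000,5.599)
cell (9,7): code 1011 → (10.000,7.923)–(9.610,8.000)
cell (9,8): code 0001 → (9.610,8.000)–(9.000,8.070)
cell (10,5): code 0010 → (10.000,5.599)–(10.425,6.000)
cell (10,6): code 0011 → (10.425,6.000)–(10.634,7.000)
cell (10,7): code 0001 → (10.634,7.000)–(10.000,7.923)
total: 12 segments, chained into 1 closed loop(s), length Σ = 8.183229

segments=12 loops=1 length=8.183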